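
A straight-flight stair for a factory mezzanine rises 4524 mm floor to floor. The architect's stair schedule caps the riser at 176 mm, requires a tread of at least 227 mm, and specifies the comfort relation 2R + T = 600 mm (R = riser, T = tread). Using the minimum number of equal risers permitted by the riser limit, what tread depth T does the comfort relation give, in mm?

252 mm

At most 176 each: 4524/176 = 25.70, giving 26 risers.
R = 4524 ÷ 26 = 174 mm.
T = 600 − 2·174 = 252 mm, which satisfies the 227 mm minimum.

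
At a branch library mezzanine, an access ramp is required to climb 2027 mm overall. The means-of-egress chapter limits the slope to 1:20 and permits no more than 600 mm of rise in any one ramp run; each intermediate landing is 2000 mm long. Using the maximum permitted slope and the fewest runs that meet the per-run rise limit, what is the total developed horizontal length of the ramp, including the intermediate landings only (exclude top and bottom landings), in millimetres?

46540 mm

2027 / 600 = 3.378 → round up to 4 ramp runs. That means 3 intermediate landings.
Ramp run (horizontal) at 1:20: 2027 × 20 = 40540 mm.
3 intermediate landings contribute 3 × 2000 = 6000 mm.
Total developed length = 40540 + 6000 = 46540 mm.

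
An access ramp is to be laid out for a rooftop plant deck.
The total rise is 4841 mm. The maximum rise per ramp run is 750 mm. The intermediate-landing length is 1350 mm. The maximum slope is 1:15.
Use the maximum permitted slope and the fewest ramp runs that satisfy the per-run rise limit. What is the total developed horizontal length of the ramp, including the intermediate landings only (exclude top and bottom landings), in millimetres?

⌈4841/750⌉ = 7 ramp runs. That means 6 intermediate landings.
Horizontal run for 4841 mm of rise at 1:15 is 4841 × 15 = 72615 mm.
Intermediate landings: 6 × 1350 = 8100 mm.
Developed length = 72615 + 8100 = 80715 mm.

80715 mm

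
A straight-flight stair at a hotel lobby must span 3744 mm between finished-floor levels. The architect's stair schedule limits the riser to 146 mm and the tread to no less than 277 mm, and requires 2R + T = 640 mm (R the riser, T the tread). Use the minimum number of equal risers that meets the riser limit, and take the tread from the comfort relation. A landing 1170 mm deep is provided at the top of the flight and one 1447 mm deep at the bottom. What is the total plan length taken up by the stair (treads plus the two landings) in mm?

3744 / 146 = 25.64, so 26 risers are needed.
Each riser is 3744/26 = 144 mm (≤ 146 mm).
From 2R + T = 640: T = 640 − 288 = 352 mm.
Treads = 26 − 1 = 25; going = 25 × 352 = 8800 mm.
Enclosure = 8800 + 1170 + 1447 = 11417 mm.

11417 mm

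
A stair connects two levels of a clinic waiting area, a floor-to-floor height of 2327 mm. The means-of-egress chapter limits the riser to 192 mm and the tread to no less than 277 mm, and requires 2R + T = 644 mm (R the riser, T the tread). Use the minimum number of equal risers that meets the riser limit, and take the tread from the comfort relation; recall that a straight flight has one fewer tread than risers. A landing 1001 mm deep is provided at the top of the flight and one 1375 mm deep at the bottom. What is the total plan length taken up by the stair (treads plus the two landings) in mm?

2327 / 192 = 12.120 → round up to 13 risers.
R = 2327 ÷ 13 = 179 mm.
From 2R + T = 644: T = 644 − 358 = 286 mm.
13 risers give 12 treads; going = 12 × 286 = 3432 mm.
Add landings: 3432 + 1001 + 1375 = 5808 mm.

5808 mm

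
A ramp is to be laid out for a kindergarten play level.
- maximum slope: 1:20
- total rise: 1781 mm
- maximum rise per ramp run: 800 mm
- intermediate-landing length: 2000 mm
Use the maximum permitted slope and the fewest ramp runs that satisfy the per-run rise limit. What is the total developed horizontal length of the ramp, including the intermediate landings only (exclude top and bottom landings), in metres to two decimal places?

⌈1781/800⌉ = 3 ramp runs. That means 2 intermediate landings.
Ramp run (horizontal) at 1:20: 1781 × 20 = 35620 mm.
Intermediate landings: 2 × 2000 = 4000 mm.
Total developed length = 35620 + 4000 = 39620 mm.
= 39.62 m.

39.62 m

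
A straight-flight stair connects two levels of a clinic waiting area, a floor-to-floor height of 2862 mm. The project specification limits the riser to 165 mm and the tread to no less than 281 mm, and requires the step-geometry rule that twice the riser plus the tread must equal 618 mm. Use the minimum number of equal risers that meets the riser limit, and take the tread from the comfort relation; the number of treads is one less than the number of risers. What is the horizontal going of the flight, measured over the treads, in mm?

5100 mm

At most 165 each: 2862/165 = 17.35, giving 18 risers.
Each riser is 2862/18 = 159 mm (≤ 165 mm).
T = 618 − 2·159 = 300 mm, which satisfies the 281 mm minimum.
Treads = 18 − 1 = 17; going = 17 × 300 = 5100 mm.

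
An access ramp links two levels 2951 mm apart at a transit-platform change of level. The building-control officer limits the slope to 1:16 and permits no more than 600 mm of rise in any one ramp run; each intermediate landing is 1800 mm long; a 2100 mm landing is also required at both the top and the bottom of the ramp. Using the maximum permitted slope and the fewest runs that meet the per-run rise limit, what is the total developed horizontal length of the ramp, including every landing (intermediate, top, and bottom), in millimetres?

2951 / 600 = 4.918 → round up to 5 ramp runs. That means 4 intermediate landings.
Horizontal run for 2951 mm of rise at 1:16 is 2951 × 16 = 47216 mm.
Intermediate landings: 4 × 1800 = 7200 mm.
Top and bottom landings: 2 × 2100 = 4200 mm.
Total = 47216 + 7200 + 4200 = 58616 mm.

58616 mm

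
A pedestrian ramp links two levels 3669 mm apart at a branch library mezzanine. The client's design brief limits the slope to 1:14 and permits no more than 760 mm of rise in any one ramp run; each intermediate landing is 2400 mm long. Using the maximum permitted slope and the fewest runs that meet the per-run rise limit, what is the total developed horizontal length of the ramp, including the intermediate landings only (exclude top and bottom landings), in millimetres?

⌈3669/760⌉ = 5 ramp runs. That means 4 intermediate landings.
Horizontal run for 3669 mm of rise at 1:14 is 3669 × 14 = 51366 mm.
4 intermediate landings contribute 4 × 2400 = 9600 mm.
Developed length = 51366 + 9600 = 60966 mm.

60966 mm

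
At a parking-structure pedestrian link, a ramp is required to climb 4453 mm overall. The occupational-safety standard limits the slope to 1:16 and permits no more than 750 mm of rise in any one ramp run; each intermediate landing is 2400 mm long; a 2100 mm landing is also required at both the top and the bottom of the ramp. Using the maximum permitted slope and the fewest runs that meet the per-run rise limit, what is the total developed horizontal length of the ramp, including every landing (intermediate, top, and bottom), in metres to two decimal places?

87.45 m

At most 750 each: 4453/750 = 5.94, giving 6 ramp runs. That means 5 intermediate landings.
Ramp run (horizontal) at 1:16: 4453 × 16 = 71248 mm.
5 intermediate landings contribute 5 × 2400 = 12000 mm.
Top and bottom landings: 2 × 2100 = 4200 mm.
Total = 71248 + 12000 + 4200 = 87448 mm.
= 87.45 m.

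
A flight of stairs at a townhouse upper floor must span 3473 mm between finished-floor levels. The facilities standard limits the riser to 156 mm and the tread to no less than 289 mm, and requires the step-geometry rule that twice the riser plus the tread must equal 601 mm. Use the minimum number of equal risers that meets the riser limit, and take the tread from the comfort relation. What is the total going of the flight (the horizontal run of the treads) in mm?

6578 mm

3473 / 156 = 22.26, so 23 risers are needed.
Each riser is 3473/23 = 151 mm (≤ 156 mm).
From 2R + T = 601: T = 601 − 302 = 299 mm.
Treads = 23 − 1 = 22; going = 22 × 299 = 6578 mm.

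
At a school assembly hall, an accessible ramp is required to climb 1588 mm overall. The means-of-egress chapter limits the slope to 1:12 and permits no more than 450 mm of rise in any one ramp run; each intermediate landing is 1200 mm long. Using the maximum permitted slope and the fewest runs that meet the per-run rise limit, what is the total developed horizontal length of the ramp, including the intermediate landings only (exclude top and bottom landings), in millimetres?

1588 / 450 = 3.529 → round up to 4 ramp runs. That means 3 intermediate landings.
Ramp run (horizontal) at 1:12: 1588 × 12 = 19056 mm.
3 intermediate landings contribute 3 × 1200 = 3600 mm.
Total developed length = 19056 + 3600 = 22656 mm.

22656 mm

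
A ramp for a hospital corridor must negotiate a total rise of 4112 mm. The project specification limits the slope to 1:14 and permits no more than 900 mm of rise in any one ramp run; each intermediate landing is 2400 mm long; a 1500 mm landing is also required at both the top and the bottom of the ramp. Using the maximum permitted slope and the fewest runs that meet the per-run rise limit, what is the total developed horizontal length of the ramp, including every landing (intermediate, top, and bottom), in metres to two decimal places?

70.17 m

⌈4112/900⌉ = 5 ramp runs. That means 4 intermediate landings.
Horizontal run for 4112 mm of rise at 1:14 is 4112 × 14 = 57568 mm.
Intermediate landings: 4 × 2400 = 9600 mm.
Top and bottom landings: 2 × 1500 = 3000 mm.
Total = 57568 + 9600 + 3000 = 70168 mm.
= 70.17 m.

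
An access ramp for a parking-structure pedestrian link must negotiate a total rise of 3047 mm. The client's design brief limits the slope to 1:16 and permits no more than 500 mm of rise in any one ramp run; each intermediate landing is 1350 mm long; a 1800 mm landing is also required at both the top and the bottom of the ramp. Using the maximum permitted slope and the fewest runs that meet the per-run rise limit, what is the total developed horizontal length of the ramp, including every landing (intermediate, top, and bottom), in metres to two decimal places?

60.45 m

3047 / 500 = 6.09, so 7 ramp runs are needed. That means 6 intermediate landings.
Ramp run (horizontal) at 1:16: 3047 × 16 = 48752 mm.
Intermediate landings: 6 × 1350 = 8100 mm.
Top and bottom landings: 2 × 1800 = 3600 mm.
Total = 48752 + 8100 + 3600 = 60452 mm.
= 60.45 m.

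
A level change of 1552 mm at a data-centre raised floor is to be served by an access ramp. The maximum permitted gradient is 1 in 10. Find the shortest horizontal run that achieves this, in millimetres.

Run = rise × 10 = 1552 × 10 = 15520 mm.

15520 mm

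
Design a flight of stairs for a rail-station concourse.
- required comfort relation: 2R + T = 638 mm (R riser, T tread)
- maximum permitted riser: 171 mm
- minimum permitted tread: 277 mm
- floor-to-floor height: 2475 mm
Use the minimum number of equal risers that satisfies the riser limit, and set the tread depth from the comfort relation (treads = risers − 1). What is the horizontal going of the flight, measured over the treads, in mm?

2475 / 171 = 14.47, so 15 risers are needed.
R = 2475 ÷ 15 = 165 mm.
T = 638 − 2·165 = 308 mm, which satisfies the 277 mm minimum.
Treads = 15 − 1 = 14; going = 14 × 308 = 4312 mm.

4312 mm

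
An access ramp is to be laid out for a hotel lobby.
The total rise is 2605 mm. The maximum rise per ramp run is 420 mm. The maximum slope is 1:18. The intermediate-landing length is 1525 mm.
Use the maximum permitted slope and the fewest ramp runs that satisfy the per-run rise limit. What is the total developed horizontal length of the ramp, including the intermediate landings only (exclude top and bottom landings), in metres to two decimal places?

2605 / 420 = 6.20, so 7 ramp runs are needed. That means 6 intermediate landings.
Horizontal run for 2605 mm of rise at 1:18 is 2605 × 18 = 46890 mm.
6 intermediate landings contribute 6 × 1525 = 9150 mm.
Total developed length = 46890 + 9150 = 56040 mm.
= 56.04 m.

56.04 m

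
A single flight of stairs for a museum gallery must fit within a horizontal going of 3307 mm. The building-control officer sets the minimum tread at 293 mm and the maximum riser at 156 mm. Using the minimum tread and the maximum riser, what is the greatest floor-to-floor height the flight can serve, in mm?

3307 / 293 = 11.29, so 11 treads fit.
Risers = treads + 1 = 12.
Maximum height = 12 × 156 = 1872 mm.

1872 mm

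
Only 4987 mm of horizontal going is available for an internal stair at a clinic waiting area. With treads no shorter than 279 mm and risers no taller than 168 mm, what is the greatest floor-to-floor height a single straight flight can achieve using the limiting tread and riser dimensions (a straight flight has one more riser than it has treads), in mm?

3024 mm

4987 / 279 = 17.87, so 17 treads fit.
Risers = treads + 1 = 18.
Maximum height = 18 × 168 = 3024 mm.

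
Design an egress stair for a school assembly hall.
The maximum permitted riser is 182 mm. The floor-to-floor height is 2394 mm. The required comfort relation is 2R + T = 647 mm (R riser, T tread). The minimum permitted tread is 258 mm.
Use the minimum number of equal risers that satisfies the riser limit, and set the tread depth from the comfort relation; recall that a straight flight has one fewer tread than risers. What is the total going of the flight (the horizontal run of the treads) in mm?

3965 mm

⌈2394/182⌉ = 14 risers.
R = 2394 ÷ 14 = 171 mm.
T = 647 − 2·171 = 305 mm, which satisfies the 258 mm minimum.
Going = (14 − 1) × 305 = 3965 mm.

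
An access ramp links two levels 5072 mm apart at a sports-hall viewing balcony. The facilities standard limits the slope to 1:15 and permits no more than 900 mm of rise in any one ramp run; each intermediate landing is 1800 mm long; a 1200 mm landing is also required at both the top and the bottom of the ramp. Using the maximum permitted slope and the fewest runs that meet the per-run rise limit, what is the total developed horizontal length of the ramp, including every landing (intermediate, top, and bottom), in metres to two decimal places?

5072 / 900 = 5.64, so 6 ramp runs are needed. That means 5 intermediate landings.
Horizontal run for 5072 mm of rise at 1:15 is 5072 × 15 = 76080 mm.
Intermediate landings: 5 × 1800 = 9000 mm.
Top and bottom landings: 2 × 1200 = 2400 mm.
Total = 76080 + 9000 + 2400 = 87480 mm.
= 87.48 m.

87.48 m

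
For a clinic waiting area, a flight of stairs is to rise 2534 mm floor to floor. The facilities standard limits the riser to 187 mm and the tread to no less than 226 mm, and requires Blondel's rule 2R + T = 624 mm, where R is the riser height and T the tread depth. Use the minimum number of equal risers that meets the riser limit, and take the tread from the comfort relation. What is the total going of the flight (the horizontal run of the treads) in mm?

3406 mm

⌈2534/187⌉ = 14 risers.
R = 2534 ÷ 14 = 181 mm.
From 2R + T = 624: T = 624 − 362 = 262 mm.
Treads = 14 − 1 = 13; going = 13 × 262 = 3406 mm.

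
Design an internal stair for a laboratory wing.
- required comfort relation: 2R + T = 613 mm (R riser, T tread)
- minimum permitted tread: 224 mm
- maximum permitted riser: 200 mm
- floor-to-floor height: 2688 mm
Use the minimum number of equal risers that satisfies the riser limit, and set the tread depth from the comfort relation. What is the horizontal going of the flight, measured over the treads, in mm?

2977 mm

⌈2688/200⌉ = 14 risers.
Riser R = 2688 / 14 = 192 mm, within the 200 mm limit.
T = 613 − 2·192 = 229 mm, which satisfies the 224 mm minimum.
Treads = 14 − 1 = 13; going = 13 × 229 = 2977 mm.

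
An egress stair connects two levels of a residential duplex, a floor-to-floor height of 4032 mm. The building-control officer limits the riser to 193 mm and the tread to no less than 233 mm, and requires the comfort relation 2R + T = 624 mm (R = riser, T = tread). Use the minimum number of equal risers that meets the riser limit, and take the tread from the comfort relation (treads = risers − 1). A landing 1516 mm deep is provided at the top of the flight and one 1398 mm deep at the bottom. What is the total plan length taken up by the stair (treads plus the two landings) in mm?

4032 / 193 = 20.89, so 21 risers are needed.
Each riser is 4032/21 = 192 mm (≤ 193 mm).
T = 624 − 2·192 = 240 mm, which satisfies the 233 mm minimum.
Going = (21 − 1) × 240 = 4800 mm.
Add landings: 4800 + 1516 + 1398 = 7714 mm.

7714 mm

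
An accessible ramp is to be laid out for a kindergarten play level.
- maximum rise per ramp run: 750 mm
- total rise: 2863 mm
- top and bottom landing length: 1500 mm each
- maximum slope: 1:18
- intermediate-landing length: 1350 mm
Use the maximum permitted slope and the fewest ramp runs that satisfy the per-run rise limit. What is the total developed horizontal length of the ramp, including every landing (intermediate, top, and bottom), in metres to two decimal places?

58.58 m

2863 / 750 = 3.817 → round up to 4 ramp runs. That means 3 intermediate landings.
Ramp run (horizontal) at 1:18: 2863 × 18 = 51534 mm.
Intermediate landings: 3 × 1350 = 4050 mm.
Top and bottom landings: 2 × 1500 = 3000 mm.
Total = 51534 + 4050 + 3000 = 58584 mm.
= 58.58 m.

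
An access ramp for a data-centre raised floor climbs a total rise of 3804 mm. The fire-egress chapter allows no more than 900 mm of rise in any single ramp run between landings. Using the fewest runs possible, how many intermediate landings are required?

4 intermediate landings

⌈3804/900⌉ = 5 ramp runs.
5 runs are separated by 4 intermediate landings.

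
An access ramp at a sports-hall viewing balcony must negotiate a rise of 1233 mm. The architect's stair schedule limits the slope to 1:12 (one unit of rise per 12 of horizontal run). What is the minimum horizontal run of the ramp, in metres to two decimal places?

14.80 m

Run = rise × 12 = 1233 × 12 = 14796 mm.
14796 mm = 14.80 m.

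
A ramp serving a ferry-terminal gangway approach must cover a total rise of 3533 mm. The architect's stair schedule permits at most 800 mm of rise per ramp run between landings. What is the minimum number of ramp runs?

5 runs

At most 800 each: 3533/800 = 4.42, giving 5 ramp runs.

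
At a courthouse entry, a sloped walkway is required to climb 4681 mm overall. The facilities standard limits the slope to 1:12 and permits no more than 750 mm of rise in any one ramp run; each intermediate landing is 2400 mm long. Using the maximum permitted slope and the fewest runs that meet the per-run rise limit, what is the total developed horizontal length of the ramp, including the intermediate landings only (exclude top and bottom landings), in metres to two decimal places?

70.57 m

4681 / 750 = 6.241 → round up to 7 ramp runs. That means 6 intermediate landings.
Ramp run (horizontal) at 1:12: 4681 × 12 = 56172 mm.
6 intermediate landings contribute 6 × 2400 = 14400 mm.
Developed length = 56172 + 14400 = 70572 mm.
= 70.57 m.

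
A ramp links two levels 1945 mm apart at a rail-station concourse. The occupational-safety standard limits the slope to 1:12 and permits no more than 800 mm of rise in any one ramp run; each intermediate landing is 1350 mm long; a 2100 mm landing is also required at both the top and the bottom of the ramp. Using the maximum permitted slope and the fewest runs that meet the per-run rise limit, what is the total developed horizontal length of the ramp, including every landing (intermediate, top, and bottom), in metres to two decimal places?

30.24 m

⌈1945/800⌉ = 3 ramp runs. That means 2 intermediate landings.
Ramp run (horizontal) at 1:12: 1945 × 12 = 23340 mm.
2 intermediate landings contribute 2 × 1350 = 2700 mm.
Top and bottom landings: 2 × 2100 = 4200 mm.
Total = 23340 + 2700 + 4200 = 30240 mm.
= 30.24 m.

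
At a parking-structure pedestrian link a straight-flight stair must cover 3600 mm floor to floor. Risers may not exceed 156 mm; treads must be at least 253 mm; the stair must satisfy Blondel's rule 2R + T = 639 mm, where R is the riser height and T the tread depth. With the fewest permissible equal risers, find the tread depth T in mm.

339 mm

3600 / 156 = 23.08, so 24 risers are needed.
Each riser is 3600/24 = 150 mm (≤ 156 mm).
From 2R + T = 639: T = 639 − 300 = 339 mm.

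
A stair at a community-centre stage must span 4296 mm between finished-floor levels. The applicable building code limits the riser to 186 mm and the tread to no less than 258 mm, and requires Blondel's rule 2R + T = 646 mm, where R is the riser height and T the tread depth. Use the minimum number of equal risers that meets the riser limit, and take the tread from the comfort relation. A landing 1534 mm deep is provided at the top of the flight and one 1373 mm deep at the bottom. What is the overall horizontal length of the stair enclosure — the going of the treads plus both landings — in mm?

⌈4296/186⌉ = 24 risers.
R = 4296 ÷ 24 = 179 mm.
From 2R + T = 646: T = 646 − 358 = 288 mm.
24 risers give 23 treads; going = 23 × 288 = 6624 mm.
Add landings: 6624 + 1534 + 1373 = 9531 mm.

9531 mm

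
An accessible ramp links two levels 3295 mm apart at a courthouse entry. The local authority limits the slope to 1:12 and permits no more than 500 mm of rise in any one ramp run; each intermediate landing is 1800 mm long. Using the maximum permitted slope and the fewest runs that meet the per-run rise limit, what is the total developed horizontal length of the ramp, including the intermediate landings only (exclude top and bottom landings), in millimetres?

50340 mm

3295 / 500 = 6.59, so 7 ramp runs are needed. That means 6 intermediate landings.
Horizontal run for 3295 mm of rise at 1:12 is 3295 × 12 = 39540 mm.
6 intermediate landings contribute 6 × 1800 = 10800 mm.
Total developed length = 39540 + 10800 = 50340 mm.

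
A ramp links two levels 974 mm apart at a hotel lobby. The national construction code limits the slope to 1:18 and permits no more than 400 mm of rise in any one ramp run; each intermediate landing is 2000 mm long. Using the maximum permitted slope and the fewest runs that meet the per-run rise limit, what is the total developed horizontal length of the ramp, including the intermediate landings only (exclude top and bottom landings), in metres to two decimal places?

21.53 m

⌈974/400⌉ = 3 ramp runs. That means 2 intermediate landings.
Horizontal run for 974 mm of rise at 1:18 is 974 × 18 = 17532 mm.
Intermediate landings: 2 × 2000 = 4000 mm.
Developed length = 17532 + 4000 = 21532 mm.
= 21.53 m.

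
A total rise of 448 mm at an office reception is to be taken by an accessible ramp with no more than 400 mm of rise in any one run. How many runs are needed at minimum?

2 runs

448 / 400 = 1.120 → round up to 2 ramp runs.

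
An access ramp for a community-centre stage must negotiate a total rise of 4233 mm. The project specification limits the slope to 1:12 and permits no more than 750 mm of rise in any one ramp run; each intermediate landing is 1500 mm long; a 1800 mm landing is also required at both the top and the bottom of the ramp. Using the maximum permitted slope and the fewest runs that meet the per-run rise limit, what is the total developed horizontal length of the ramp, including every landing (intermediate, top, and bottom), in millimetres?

61896 mm

4233 / 750 = 5.64, so 6 ramp runs are needed. That means 5 intermediate landings.
Ramp run (horizontal) at 1:12: 4233 × 12 = 50796 mm.
Intermediate landings: 5 × 1500 = 7500 mm.
Top and bottom landings: 2 × 1800 = 3600 mm.
Total = 50796 + 7500 + 3600 = 61896 mm.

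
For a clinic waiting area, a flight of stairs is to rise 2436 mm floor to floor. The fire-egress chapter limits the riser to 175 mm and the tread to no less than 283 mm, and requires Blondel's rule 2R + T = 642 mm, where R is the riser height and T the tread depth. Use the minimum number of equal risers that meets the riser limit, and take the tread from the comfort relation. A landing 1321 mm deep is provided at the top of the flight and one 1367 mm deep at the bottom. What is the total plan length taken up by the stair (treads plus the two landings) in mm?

⌈2436/175⌉ = 14 risers.
R = 2436 ÷ 14 = 174 mm.
From 2R + T = 642: T = 642 − 348 = 294 mm.
Treads = 14 − 1 = 13; going = 13 × 294 = 3822 mm.
Add landings: 3822 + 1321 + 1367 = 6510 mm.

6510 mm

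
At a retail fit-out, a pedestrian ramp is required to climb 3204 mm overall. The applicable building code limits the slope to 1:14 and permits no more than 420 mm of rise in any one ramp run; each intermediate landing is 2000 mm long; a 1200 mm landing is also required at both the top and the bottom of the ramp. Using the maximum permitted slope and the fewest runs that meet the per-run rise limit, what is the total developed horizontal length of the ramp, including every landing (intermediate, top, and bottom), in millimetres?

3204 / 420 = 7.63, so 8 ramp runs are needed. That means 7 intermediate landings.
Ramp run (horizontal) at 1:14: 3204 × 14 = 44856 mm.
Intermediate landings: 7 × 2000 = 14000 mm.
Top and bottom landings: 2 × 1200 = 2400 mm.
Total = 44856 + 14000 + 2400 = 61256 mm.

61256 mm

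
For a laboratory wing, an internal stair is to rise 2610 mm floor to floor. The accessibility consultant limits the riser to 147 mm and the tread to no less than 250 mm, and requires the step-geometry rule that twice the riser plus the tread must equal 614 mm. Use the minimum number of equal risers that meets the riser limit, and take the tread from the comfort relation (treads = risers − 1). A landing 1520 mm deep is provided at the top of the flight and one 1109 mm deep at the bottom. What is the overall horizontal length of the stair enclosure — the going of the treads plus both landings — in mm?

At most 147 each: 2610/147 = 17.76, giving 18 risers.
R = 2610 ÷ 18 = 145 mm.
From 2R + T = 614: T = 614 − 290 = 324 mm.
Going = (18 − 1) × 324 = 5508 mm.
Enclosure = 5508 + 1520 + 1109 = 8137 mm.

8137 mm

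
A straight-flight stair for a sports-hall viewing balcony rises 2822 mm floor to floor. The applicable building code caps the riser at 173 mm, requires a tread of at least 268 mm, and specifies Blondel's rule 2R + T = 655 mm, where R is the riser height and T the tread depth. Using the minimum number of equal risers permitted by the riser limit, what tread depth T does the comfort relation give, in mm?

323 mm

2822 / 173 = 16.312 → round up to 17 risers.
R = 2822 ÷ 17 = 166 mm.
From 2R + T = 655: T = 655 − 332 = 323 mm.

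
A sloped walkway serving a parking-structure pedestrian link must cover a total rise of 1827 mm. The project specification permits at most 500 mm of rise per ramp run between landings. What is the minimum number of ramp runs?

1827 / 500 = 3.654 → round up to 4 ramp runs.

4 runs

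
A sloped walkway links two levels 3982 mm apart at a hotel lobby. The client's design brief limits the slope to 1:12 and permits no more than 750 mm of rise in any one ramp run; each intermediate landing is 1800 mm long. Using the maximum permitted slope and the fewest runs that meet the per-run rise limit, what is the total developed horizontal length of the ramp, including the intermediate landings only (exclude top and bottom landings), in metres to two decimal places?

56.78 m

⌈3982/750⌉ = 6 ramp runs. That means 5 intermediate landings.
Horizontal run for 3982 mm of rise at 1:12 is 3982 × 12 = 47784 mm.
5 intermediate landings contribute 5 × 1800 = 9000 mm.
Developed length = 47784 + 9000 = 56784 mm.
= 56.78 m.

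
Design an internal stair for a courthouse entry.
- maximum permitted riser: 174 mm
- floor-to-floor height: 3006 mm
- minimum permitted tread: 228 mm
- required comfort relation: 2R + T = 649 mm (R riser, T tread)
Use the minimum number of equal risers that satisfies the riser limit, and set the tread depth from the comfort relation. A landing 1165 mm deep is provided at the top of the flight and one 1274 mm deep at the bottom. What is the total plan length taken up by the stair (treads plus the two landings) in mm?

3006 / 174 = 17.28, so 18 risers are needed.
Each riser is 3006/18 = 167 mm (≤ 174 mm).
From 2R + T = 649: T = 649 − 334 = 315 mm.
18 risers give 17 treads; going = 17 × 315 = 5355 mm.
Add landings: 5355 + 1165 + 1274 = 7794 mm.

7794 mm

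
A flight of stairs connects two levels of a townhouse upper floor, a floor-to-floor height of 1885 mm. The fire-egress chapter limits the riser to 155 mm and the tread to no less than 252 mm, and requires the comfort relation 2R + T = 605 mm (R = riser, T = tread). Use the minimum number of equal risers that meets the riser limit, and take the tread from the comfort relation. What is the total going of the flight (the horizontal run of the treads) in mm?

3780 mm

1885 / 155 = 12.161 → round up to 13 risers.
R = 1885 ÷ 13 = 145 mm.
Tread T = 605 − 2 × 145 = 315 mm (≥ 252 mm).
13 risers give 12 treads; going = 12 × 315 = 3780 mm.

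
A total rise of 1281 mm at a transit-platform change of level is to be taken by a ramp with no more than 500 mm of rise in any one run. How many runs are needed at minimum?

1281 / 500 = 2.56, so 3 ramp runs are needed.

3 runs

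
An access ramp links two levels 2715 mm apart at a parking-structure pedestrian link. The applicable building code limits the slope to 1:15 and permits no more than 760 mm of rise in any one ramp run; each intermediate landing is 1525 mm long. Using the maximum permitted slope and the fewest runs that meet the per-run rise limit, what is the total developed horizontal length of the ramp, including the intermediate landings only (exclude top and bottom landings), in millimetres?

45300 mm

2715 / 760 = 3.57, so 4 ramp runs are needed. That means 3 intermediate landings.
Ramp run (horizontal) at 1:15: 2715 × 15 = 40725 mm.
3 intermediate landings contribute 3 × 1525 = 4575 mm.
Total developed length = 40725 + 4575 = 45300 mm.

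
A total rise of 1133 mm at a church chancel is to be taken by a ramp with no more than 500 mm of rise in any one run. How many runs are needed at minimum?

3 runs

At most 500 each: 1133/500 = 2.27, giving 3 ramp runs.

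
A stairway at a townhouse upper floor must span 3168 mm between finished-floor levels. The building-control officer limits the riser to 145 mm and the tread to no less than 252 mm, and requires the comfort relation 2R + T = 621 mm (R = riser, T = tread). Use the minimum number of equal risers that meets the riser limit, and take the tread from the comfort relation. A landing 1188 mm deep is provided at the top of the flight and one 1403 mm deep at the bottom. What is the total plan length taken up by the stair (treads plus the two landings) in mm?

9584 mm

3168 / 145 = 21.848 → round up to 22 risers.
R = 3168 ÷ 22 = 144 mm.
Tread T = 621 − 2 × 144 = 333 mm (≥ 252 mm).
Treads = 22 − 1 = 21; going = 21 × 333 = 6993 mm.
Add landings: 6993 + 1188 + 1403 = 9584 mm.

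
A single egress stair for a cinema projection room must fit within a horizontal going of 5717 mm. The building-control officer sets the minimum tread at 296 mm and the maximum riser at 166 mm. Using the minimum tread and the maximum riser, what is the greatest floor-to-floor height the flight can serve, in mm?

3320 mm

Treads that fit: ⌊5717 / 296⌋ = 19.
Risers = treads + 1 = 20.
Maximum height = 20 × 166 = 3320 mm.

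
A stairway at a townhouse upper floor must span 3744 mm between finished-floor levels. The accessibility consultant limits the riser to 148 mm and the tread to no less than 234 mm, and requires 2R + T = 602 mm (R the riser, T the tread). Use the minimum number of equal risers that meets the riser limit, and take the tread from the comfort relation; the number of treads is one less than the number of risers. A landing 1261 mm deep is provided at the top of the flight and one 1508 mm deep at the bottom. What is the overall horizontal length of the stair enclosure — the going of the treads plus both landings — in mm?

10619 mm

3744 / 148 = 25.30, so 26 risers are needed.
Each riser is 3744/26 = 144 mm (≤ 148 mm).
T = 602 − 2·144 = 314 mm, which satisfies the 234 mm minimum.
Going = (26 − 1) × 314 = 7850 mm.
Enclosure = 7850 + 1261 + 1508 = 10619 mm.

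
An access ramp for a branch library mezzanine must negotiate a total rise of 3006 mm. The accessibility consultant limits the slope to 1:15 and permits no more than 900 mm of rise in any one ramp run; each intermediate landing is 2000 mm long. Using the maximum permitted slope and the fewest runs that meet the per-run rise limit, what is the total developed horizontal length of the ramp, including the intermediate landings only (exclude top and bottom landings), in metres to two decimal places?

At most 900 each: 3006/900 = 3.34, giving 4 ramp runs. That means 3 intermediate landings.
Horizontal run for 3006 mm of rise at 1:15 is 3006 × 15 = 45090 mm.
Intermediate landings: 3 × 2000 = 6000 mm.
Total developed length = 45090 + 6000 = 51090 mm.
= 51.09 m.

51.09 m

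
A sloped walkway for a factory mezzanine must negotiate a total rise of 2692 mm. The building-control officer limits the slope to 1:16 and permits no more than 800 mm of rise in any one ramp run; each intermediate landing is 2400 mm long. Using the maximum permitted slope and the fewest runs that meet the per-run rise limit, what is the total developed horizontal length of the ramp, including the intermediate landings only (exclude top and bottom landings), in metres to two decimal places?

⌈2692/800⌉ = 4 ramp runs. That means 3 intermediate landings.
Ramp run (horizontal) at 1:16: 2692 × 16 = 43072 mm.
Intermediate landings: 3 × 2400 = 7200 mm.
Developed length = 43072 + 7200 = 50272 mm.
= 50.27 m.

50.27 m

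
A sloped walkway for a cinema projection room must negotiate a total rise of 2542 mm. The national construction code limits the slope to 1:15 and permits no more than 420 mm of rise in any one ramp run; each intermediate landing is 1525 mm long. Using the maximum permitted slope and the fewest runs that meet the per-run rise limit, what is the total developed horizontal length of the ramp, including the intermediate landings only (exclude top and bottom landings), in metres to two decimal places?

47.28 m

At most 420 each: 2542/420 = 6.05, giving 7 ramp runs. That means 6 intermediate landings.
Ramp run (horizontal) at 1:15: 2542 × 15 = 38130 mm.
Intermediate landings: 6 × 1525 = 9150 mm.
Total developed length = 38130 + 9150 = 47280 mm.
= 47.28 m.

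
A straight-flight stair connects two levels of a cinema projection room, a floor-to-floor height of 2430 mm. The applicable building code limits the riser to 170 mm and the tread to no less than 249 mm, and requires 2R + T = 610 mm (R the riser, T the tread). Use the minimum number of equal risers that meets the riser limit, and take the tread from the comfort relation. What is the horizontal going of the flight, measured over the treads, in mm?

4004 mm

2430 / 170 = 14.294 → round up to 15 risers.
R = 2430 ÷ 15 = 162 mm.
Tread T = 610 − 2 × 162 = 286 mm (≥ 249 mm).
Going = (15 − 1) × 286 = 4004 mm.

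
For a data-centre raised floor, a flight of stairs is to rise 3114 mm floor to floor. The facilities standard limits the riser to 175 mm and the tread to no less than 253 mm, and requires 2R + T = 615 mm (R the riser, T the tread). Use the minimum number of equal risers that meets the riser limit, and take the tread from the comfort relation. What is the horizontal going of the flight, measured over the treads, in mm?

4573 mm

3114 / 175 = 17.79, so 18 risers are needed.
R = 3114 ÷ 18 = 173 mm.
Tread T = 615 − 2 × 173 = 269 mm (≥ 253 mm).
18 risers give 17 treads; going = 17 × 269 = 4573 mm.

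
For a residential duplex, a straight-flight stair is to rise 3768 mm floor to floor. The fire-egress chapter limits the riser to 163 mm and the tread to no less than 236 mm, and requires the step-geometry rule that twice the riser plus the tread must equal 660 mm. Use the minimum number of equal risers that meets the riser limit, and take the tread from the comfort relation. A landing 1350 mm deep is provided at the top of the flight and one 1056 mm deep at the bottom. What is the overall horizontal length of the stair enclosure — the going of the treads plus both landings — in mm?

At most 163 each: 3768/163 = 23.12, giving 24 risers.
R = 3768 ÷ 24 = 157 mm.
From 2R + T = 660: T = 660 − 314 = 346 mm.
Going = (24 − 1) × 346 = 7958 mm.
Enclosure = 7958 + 1350 + 1056 = 10364 mm.

10364 mm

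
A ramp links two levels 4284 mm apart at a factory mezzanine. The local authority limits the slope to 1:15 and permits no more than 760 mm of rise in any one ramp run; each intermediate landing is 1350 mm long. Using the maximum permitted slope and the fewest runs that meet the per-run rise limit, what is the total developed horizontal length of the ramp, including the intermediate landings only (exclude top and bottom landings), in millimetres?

71010 mm

4284 / 760 = 5.637 → round up to 6 ramp runs. That means 5 intermediate landings.
Horizontal run for 4284 mm of rise at 1:15 is 4284 × 15 = 64260 mm.
Intermediate landings: 5 × 1350 = 6750 mm.
Developed length = 64260 + 6750 = 71010 mm.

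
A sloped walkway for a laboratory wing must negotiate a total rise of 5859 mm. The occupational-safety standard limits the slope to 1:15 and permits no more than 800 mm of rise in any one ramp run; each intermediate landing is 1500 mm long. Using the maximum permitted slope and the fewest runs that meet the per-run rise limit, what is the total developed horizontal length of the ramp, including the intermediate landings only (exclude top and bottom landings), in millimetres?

At most 800 each: 5859/800 = 7.32, giving 8 ramp runs. That means 7 intermediate landings.
Ramp run (horizontal) at 1:15: 5859 × 15 = 87885 mm.
7 intermediate landings contribute 7 × 1500 = 10500 mm.
Developed length = 87885 + 10500 = 98385 mm.

98385 mm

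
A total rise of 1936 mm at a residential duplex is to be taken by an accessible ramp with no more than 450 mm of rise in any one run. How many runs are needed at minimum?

1936 / 450 = 4.30, so 5 ramp runs are needed.

5 runs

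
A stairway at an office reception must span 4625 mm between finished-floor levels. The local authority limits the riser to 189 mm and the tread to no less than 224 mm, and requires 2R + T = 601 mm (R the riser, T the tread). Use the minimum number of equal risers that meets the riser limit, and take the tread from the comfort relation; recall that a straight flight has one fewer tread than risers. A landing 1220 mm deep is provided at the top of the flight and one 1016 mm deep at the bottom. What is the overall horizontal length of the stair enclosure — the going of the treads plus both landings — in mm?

4625 / 189 = 24.47, so 25 risers are needed.
Each riser is 4625/25 = 185 mm (≤ 189 mm).
From 2R + T = 601: T = 601 − 370 = 231 mm.
Going = (25 − 1) × 231 = 5544 mm.
Add landings: 5544 + 1220 + 1016 = 7780 mm.

7780 mm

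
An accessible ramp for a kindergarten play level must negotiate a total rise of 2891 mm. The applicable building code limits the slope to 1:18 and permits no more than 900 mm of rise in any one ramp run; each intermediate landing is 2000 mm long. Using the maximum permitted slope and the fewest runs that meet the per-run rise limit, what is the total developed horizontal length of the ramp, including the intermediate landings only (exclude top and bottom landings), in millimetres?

58038 mm

2891 / 900 = 3.21, so 4 ramp runs are needed. That means 3 intermediate landings.
Horizontal run for 2891 mm of rise at 1:18 is 2891 × 18 = 52038 mm.
Intermediate landings: 3 × 2000 = 6000 mm.
Developed length = 52038 + 6000 = 58038 mm.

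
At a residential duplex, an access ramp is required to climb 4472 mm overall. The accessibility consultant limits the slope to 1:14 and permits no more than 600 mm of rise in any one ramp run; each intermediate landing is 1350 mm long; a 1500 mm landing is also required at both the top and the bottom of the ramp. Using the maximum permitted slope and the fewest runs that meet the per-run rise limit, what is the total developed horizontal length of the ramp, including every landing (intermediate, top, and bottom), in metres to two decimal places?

75.06 m

⌈4472/600⌉ = 8 ramp runs. That means 7 intermediate landings.
Horizontal run for 4472 mm of rise at 1:14 is 4472 × 14 = 62608 mm.
Intermediate landings: 7 × 1350 = 9450 mm.
Top and bottom landings: 2 × 1500 = 3000 mm.
Total = 62608 + 9450 + 3000 = 75058 mm.
= 75.06 m.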